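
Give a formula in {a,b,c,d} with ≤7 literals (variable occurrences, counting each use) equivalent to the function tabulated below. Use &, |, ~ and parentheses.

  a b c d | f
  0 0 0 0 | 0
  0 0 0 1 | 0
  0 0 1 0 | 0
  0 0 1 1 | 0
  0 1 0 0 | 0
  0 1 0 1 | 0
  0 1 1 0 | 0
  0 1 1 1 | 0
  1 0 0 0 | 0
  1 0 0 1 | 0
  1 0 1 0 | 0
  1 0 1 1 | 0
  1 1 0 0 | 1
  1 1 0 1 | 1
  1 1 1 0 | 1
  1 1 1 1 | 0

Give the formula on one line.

  ~d = 1010101010101010
  ~c = 1100110011001100
  (~d | ~c) = 1110111011101110
  ~b = 1111000011110000
  (a | ~b) = 1111000011111111
  ((a | ~b) & b) = 0000000000001111
  ((~d | ~c) & ((a | ~b) & b)) = 0000000000001110

((~d | ~c) & ((a | ~b) & b))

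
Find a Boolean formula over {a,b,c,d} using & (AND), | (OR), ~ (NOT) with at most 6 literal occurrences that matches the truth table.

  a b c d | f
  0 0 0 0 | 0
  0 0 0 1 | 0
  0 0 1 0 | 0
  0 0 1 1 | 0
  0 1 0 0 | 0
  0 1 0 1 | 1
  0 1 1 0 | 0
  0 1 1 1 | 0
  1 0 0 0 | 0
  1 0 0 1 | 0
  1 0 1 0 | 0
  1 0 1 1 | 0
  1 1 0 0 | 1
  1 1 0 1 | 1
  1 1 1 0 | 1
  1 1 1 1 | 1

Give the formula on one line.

  ~b = 1111000011110000
  (~b | d) = 1111010111110101
  ~c = 1100110011001100
  (b & ~c) = 0000110000001100
  ((~b | d) & (b & ~c)) = 0000010000000100
  (a & b) = 0000000000001111
  (((~b | d) & (b & ~c)) | (a & b)) = 0000010000001111

(((~b | d) & (b & ~c)) | (a & b))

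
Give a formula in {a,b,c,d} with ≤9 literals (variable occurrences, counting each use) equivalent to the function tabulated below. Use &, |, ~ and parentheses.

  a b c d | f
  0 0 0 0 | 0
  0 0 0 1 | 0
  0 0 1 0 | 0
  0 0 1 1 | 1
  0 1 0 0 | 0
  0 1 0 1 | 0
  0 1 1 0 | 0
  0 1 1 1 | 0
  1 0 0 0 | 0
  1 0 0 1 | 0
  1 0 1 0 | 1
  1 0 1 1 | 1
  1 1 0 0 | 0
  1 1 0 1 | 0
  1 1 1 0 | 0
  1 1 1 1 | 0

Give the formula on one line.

  ~b = 1111000011110000
  (a & ~b) = 0000000011110000
  (d | (a & ~b)) = 0101010111110101
  ~c = 1100110011001100
  ((d | (a & ~b)) | ~c) = 1101110111111101
  (~b & ((d | (a & ~b)) | ~c)) = 1101000011110000
  ((~b & ((d | (a & ~b)) | ~c)) & c) = 0001000000110000

((~b & ((d | (a & ~b)) | ~c)) & c)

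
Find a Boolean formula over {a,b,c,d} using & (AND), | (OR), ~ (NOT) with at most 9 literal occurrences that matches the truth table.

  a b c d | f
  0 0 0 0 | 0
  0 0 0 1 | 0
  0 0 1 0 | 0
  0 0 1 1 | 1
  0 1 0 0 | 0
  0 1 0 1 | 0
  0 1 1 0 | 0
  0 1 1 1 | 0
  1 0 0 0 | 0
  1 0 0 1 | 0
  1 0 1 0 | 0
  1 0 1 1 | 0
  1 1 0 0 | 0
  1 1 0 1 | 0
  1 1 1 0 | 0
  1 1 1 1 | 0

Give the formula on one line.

  ~a = 1111111100000000
  (d | c) = 0111011101110111
  (~a & (d | c)) = 0111011100000000
  ((~a & (d | c)) & c) = 0011001100000000
  (d & ((~a & (d | c)) & c)) = 0001000100000000
  ~d = 1010101010101010
  ~b = 1111000011110000
  (~b & ~a) = 1111000000000000
  (~d | (~b & ~a)) = 1111101010101010
  ((d & ((~a & (d | c)) & c)) & (~d | (~b & ~a))) = 0001000000000000

((d & ((~a & (d | c)) & c)) & (~d | (~b & ~a)))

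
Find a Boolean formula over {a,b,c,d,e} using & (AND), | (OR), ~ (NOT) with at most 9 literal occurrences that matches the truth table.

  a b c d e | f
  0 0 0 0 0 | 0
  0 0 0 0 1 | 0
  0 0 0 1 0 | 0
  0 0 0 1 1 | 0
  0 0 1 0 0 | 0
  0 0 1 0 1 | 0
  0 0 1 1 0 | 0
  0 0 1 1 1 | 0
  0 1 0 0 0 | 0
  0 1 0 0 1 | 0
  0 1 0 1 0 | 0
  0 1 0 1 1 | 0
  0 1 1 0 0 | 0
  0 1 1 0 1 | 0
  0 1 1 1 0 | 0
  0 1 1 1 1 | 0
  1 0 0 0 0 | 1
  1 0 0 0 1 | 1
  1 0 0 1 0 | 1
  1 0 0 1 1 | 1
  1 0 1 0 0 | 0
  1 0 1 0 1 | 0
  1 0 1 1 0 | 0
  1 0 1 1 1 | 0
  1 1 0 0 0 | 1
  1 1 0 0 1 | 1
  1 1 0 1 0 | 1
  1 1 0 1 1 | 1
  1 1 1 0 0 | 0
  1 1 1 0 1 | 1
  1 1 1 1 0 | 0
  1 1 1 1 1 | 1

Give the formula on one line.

  ~a = 11111111111111110000000000000000
  (c & ~a) = 00001111000011110000000000000000
  (a | (c & ~a)) = 00001111000011111111111111111111
  ~c = 11110000111100001111000011110000
  ((a | (c & ~a)) & ~c) = 00000000000000001111000011110000
  (c & a) = 00000000000000000000111100001111
  (e & (c & a)) = 00000000000000000000010100000101
  (b & (e & (c & a))) = 00000000000000000000000000000101
  (((a | (c & ~a)) & ~c) | (b & (e & (c & a)))) = 00000000000000001111000011110101

(((a | (c & ~a)) & ~c) | (b & (e & (c & a))))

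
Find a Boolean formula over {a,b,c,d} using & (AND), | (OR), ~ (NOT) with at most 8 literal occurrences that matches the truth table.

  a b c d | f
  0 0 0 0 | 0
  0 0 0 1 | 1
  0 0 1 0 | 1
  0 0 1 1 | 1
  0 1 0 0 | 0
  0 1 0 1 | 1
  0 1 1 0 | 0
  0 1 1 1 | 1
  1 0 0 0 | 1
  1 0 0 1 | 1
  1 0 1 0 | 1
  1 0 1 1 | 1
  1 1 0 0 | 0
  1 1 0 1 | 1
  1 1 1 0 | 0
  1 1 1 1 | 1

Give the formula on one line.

  (a | c) = 0011001111111111
  ~a = 1111111100000000
  ((a | c) & ~a) = 0011001100000000
  (((a | c) & ~a) | d) = 0111011101010101
  ((((a | c) & ~a) | d) | a) = 0111011111111111
  ~b = 1111000011110000
  (~b | d) = 1111010111110101
  (((((a | c) & ~a) | d) | a) & (~b | d)) = 0111010111110101

(((((a | c) & ~a) | d) | a) & (~b | d))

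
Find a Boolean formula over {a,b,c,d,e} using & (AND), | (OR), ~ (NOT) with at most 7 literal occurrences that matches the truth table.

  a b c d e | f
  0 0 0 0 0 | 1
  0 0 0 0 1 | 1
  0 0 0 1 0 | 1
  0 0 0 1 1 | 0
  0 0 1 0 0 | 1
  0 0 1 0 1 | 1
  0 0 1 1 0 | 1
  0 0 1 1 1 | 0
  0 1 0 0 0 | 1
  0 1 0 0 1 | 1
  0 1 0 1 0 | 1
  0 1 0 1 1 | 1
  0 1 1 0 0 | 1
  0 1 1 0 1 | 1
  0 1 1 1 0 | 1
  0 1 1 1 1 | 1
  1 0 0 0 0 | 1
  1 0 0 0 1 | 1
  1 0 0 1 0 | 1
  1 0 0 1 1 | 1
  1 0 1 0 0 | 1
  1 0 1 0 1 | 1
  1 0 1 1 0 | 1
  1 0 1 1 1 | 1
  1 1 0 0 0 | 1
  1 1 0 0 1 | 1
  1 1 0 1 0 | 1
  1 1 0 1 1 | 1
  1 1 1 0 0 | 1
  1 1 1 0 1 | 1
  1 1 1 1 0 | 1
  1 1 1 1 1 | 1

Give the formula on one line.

((b | (a | ~d)) | ((~d | b) | ~e))

  ~d = 11001100110011001100110011001100
  (a | ~d) = 11001100110011001111111111111111
  (b | (a | ~d)) = 11001100111111111111111111111111
  (~d | b) = 11001100111111111100110011111111
  ~e = 10101010101010101010101010101010
  ((~d | b) | ~e) = 11101110111111111110111011111111
  ((b | (a | ~d)) | ((~d | b) | ~e)) = 11101110111111111111111111111111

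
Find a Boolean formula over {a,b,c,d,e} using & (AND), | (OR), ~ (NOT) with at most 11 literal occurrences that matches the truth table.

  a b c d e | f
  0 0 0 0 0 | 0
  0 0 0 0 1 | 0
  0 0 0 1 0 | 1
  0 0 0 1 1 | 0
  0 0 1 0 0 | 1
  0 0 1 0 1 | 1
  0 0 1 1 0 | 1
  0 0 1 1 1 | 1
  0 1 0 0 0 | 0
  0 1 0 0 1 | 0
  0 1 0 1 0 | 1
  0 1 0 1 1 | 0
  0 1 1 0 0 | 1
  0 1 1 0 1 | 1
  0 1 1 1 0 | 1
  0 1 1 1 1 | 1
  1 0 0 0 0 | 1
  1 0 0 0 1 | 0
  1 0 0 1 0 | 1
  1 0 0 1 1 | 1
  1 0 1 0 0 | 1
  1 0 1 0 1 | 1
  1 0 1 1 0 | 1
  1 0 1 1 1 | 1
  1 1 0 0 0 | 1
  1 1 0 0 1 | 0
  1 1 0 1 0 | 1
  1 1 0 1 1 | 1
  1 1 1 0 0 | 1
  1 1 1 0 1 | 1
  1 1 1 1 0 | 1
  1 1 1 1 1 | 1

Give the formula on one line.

((c | (d & ~e)) | (c | (a & ((~e | (b & d)) | d))))

  ~e = 10101010101010101010101010101010
  (d & ~e) = 00100010001000100010001000100010
  (c | (d & ~e)) = 00101111001011110010111100101111
  (b & d) = 00000000001100110000000000110011
  (~e | (b & d)) = 10101010101110111010101010111011
  ((~e | (b & d)) | d) = 10111011101110111011101110111011
  (a & ((~e | (b & d)) | d)) = 00000000000000001011101110111011
  (c | (a & ((~e | (b & d)) | d))) = 00001111000011111011111110111111
  ((c | (d & ~e)) | (c | (a & ((~e | (b & d)) | d)))) = 00101111001011111011111110111111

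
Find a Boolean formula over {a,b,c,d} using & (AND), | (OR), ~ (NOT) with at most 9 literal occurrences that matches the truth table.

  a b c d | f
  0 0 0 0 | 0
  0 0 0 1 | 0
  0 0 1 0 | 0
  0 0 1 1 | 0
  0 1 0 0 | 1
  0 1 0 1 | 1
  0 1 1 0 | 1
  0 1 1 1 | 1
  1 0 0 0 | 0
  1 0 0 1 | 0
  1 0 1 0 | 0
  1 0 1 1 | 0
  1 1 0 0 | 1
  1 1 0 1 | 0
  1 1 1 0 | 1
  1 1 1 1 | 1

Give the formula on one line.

(((c | ~d) | ((~a & (c | d)) | (b & ~a))) & b)

  ~d = 1010101010101010
  (c | ~d) = 1011101110111011
  ~a = 1111111100000000
  (c | d) = 0111011101110111
  (~a & (c | d)) = 0111011100000000
  (b & ~a) = 0000111100000000
  ((~a & (c | d)) | (b & ~a)) = 0111111100000000
  ((c | ~d) | ((~a & (c | d)) | (b & ~a))) = 1111111110111011
  (((c | ~d) | ((~a & (c | d)) | (b & ~a))) & b) = 0000111100001011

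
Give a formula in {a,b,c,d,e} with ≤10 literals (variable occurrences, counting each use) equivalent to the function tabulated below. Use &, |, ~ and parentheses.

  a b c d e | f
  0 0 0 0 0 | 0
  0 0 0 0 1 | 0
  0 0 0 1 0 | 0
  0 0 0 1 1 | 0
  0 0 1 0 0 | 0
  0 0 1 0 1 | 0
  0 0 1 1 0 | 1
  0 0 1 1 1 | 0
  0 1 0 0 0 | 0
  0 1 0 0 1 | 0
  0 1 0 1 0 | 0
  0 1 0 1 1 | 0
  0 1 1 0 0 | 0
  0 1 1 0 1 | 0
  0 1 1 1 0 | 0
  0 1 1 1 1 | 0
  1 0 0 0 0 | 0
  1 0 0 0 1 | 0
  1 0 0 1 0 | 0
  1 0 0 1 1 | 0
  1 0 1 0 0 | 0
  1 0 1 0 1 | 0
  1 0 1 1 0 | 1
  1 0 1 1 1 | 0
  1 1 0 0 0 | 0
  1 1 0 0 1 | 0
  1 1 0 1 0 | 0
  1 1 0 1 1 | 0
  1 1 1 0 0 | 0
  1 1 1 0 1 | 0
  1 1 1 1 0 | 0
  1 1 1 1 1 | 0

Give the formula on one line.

((d & (c | (~a & b))) & (~e & (~b | ~d)))

  ~a = 11111111111111110000000000000000
  (~a & b) = 00000000111111110000000000000000
  (c | (~a & b)) = 00001111111111110000111100001111
  (d & (c | (~a & b))) = 00000011001100110000001100000011
  ~e = 10101010101010101010101010101010
  ~b = 11111111000000001111111100000000
  ~d = 11001100110011001100110011001100
  (~b | ~d) = 11111111110011001111111111001100
  (~e & (~b | ~d)) = 10101010100010001010101010001000
  ((d & (c | (~a & b))) & (~e & (~b | ~d))) = 00000010000000000000001000000000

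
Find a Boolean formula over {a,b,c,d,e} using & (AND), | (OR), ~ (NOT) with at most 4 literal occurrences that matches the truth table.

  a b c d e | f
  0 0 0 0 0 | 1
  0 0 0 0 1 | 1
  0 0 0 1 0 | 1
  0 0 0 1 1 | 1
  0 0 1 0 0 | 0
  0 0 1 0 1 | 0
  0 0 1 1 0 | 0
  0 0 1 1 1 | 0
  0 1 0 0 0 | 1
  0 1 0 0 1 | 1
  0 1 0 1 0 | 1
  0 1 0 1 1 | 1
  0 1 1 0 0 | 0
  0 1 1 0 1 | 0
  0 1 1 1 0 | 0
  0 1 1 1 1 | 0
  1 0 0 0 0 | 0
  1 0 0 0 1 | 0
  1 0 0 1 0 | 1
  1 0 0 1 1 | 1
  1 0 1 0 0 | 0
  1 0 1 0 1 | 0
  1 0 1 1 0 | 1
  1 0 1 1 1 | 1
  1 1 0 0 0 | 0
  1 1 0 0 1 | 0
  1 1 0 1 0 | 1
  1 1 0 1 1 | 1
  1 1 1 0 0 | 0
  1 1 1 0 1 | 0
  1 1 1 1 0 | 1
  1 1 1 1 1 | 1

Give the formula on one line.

  (a & d) = 00000000000000000011001100110011
  ~a = 11111111111111110000000000000000
  ~c = 11110000111100001111000011110000
  (~a & ~c) = 11110000111100000000000000000000
  ((a & d) | (~a & ~c)) = 11110000111100000011001100110011

((a & d) | (~a & ~c))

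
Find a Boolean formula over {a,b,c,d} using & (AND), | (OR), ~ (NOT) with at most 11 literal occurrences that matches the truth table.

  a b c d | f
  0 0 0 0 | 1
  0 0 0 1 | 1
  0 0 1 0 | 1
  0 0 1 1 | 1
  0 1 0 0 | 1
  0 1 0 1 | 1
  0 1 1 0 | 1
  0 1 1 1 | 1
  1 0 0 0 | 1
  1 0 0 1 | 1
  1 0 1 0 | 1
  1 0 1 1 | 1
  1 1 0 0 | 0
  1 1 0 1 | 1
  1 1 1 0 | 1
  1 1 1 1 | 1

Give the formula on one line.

  (d | a) = 0101010111111111
  ((d | a) & c) = 0001000100110011
  ~a = 1111111100000000
  (((d | a) & c) | ~a) = 1111111100110011
  ~b = 1111000011110000
  (a & ~b) = 0000000011110000
  (d | ~a) = 1111111101010101
  ((a & ~b) | (d | ~a)) = 1111111111110101
  ((((d | a) & c) | ~a) | ((a & ~b) | (d | ~a))) = 1111111111110111

((((d | a) & c) | ~a) | ((a & ~b) | (d | ~a)))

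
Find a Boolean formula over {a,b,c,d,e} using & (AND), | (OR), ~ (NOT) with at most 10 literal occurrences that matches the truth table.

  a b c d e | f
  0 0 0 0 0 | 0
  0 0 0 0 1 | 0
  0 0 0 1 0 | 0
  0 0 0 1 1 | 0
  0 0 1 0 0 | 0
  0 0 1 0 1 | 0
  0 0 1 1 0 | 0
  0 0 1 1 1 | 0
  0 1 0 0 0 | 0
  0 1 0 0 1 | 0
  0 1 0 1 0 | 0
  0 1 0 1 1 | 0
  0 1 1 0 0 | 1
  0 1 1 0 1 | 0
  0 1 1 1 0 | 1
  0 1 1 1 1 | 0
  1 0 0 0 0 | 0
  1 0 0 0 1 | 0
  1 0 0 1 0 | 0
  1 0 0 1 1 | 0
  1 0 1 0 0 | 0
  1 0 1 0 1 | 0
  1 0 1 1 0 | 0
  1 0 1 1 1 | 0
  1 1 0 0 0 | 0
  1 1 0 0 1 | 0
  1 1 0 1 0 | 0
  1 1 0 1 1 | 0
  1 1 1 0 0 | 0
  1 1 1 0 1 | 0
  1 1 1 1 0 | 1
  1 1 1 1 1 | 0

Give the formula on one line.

(b & ((~e & c) & ((~b & ~c) | (~a | d))))

  ~e = 10101010101010101010101010101010
  (~e & c) = 00001010000010100000101000001010
  ~b = 11111111000000001111111100000000
  ~c = 11110000111100001111000011110000
  (~b & ~c) = 11110000000000001111000000000000
  ~a = 11111111111111110000000000000000
  (~a | d) = 11111111111111110011001100110011
  ((~b & ~c) | (~a | d)) = 11111111111111111111001100110011
  ((~e & c) & ((~b & ~c) | (~a | d))) = 00001010000010100000001000000010
  (b & ((~e & c) & ((~b & ~c) | (~a | d)))) = 00000000000010100000000000000010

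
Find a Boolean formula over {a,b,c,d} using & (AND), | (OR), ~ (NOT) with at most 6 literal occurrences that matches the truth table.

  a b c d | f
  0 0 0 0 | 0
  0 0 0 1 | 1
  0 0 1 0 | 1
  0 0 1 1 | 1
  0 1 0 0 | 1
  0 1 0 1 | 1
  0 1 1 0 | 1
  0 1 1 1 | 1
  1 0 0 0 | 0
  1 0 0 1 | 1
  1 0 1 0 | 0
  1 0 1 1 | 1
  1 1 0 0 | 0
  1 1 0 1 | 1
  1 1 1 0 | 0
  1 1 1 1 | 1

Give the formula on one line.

((((c | b) | d) & ~a) | d)

  (c | b) = 0011111100111111
  ((c | b) | d) = 0111111101111111
  ~a = 1111111100000000
  (((c | b) | d) & ~a) = 0111111100000000
  ((((c | b) | d) & ~a) | d) = 0111111101010101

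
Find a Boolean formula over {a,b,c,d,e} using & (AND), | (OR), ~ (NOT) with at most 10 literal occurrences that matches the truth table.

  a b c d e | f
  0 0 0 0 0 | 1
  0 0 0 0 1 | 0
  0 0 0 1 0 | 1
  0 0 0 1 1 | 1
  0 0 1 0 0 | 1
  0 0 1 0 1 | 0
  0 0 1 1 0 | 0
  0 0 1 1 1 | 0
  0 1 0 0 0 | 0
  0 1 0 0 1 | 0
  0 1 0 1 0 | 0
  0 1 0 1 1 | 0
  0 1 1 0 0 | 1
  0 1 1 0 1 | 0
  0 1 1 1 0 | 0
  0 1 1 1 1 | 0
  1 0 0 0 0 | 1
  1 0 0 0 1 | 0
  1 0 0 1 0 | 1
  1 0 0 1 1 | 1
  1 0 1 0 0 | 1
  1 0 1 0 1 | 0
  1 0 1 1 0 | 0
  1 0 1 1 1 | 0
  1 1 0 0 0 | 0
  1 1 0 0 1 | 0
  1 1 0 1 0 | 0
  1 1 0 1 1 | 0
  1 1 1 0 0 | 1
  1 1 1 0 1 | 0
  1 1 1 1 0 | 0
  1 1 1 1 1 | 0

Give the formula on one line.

  ~d = 11001100110011001100110011001100
  (a & ~d) = 00000000000000001100110011001100
  ~c = 11110000111100001111000011110000
  ((a & ~d) | ~c) = 11110000111100001111110011111100
  (((a & ~d) | ~c) & d) = 00110000001100000011000000110000
  ~e = 10101010101010101010101010101010
  (~e & ~d) = 10001000100010001000100010001000
  ((((a & ~d) | ~c) & d) | (~e & ~d)) = 10111000101110001011100010111000
  ~b = 11111111000000001111111100000000
  (~b | c) = 11111111000011111111111100001111
  (((((a & ~d) | ~c) & d) | (~e & ~d)) & (~b | c)) = 10111000000010001011100000001000

(((((a & ~d) | ~c) & d) | (~e & ~d)) & (~b | c))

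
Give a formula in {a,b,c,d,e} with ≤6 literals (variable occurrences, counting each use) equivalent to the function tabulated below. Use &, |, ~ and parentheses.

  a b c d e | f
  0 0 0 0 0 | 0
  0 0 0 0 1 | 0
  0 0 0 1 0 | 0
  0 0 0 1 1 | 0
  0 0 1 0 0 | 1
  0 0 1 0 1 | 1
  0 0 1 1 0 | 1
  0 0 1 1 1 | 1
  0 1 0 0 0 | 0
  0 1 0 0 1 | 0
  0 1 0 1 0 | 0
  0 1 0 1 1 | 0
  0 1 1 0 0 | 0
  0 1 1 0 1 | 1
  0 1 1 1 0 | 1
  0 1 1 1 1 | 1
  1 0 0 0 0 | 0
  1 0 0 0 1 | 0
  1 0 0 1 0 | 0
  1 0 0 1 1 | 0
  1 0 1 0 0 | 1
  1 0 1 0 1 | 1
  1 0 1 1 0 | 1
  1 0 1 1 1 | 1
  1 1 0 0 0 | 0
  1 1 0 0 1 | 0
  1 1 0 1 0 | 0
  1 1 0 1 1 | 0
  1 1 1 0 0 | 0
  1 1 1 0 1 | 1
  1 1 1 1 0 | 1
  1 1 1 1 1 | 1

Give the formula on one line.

  ~b = 11111111000000001111111100000000
  (e | ~b) = 11111111010101011111111101010101
  (d | (e | ~b)) = 11111111011101111111111101110111
  (c & (d | (e | ~b))) = 00001111000001110000111100000111

(c & (d | (e | ~b)))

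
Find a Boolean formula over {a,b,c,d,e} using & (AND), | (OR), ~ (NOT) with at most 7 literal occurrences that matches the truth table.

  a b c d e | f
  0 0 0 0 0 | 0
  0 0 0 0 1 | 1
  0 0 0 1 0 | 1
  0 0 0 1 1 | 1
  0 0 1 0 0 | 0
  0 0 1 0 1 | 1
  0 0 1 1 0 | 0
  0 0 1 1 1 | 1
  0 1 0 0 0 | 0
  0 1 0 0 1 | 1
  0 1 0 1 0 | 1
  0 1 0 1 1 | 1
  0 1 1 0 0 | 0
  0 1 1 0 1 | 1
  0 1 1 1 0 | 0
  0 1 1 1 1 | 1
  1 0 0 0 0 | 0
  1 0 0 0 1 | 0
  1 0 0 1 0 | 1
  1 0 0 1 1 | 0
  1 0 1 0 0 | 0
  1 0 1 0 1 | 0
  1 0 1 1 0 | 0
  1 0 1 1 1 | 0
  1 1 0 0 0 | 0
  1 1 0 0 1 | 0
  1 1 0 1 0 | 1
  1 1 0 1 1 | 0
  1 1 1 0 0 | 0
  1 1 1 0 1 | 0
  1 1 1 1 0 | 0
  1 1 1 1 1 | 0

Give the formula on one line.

((e & ~a) | ((~c & ~e) & d))

  ~a = 11111111111111110000000000000000
  (e & ~a) = 01010101010101010000000000000000
  ~c = 11110000111100001111000011110000
  ~e = 10101010101010101010101010101010
  (~c & ~e) = 10100000101000001010000010100000
  ((~c & ~e) & d) = 00100000001000000010000000100000
  ((e & ~a) | ((~c & ~e) & d)) = 01110101011101010010000000100000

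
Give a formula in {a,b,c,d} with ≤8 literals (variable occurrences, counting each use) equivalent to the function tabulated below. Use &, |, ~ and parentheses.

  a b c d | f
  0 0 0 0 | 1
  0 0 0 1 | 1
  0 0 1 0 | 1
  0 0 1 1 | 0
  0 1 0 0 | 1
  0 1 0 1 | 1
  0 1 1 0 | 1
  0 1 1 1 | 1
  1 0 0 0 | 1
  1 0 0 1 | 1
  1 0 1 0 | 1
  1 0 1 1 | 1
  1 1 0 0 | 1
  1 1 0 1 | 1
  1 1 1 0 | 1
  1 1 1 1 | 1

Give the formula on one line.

  ~d = 1010101010101010
  (c & b) = 0000001100000011
  ~c = 1100110011001100
  ((c & b) | ~c) = 1100111111001111
  (~d | ((c & b) | ~c)) = 1110111111101111
  ((~d | ((c & b) | ~c)) | a) = 1110111111111111

((~d | ((c & b) | ~c)) | a)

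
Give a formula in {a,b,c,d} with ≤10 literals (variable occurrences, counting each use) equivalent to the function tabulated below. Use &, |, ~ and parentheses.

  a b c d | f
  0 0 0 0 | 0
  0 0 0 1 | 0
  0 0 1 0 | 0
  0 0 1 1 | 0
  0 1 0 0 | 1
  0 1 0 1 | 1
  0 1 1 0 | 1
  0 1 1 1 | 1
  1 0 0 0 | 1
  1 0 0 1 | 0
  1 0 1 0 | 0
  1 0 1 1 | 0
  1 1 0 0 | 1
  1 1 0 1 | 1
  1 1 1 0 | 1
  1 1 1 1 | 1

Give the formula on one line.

  ~a = 1111111100000000
  ~d = 1010101010101010
  (~d | b) = 1010111110101111
  (~a | (~d | b)) = 1111111110101111
  (b | a) = 0000111111111111
  ((~a | (~d | b)) & (b | a)) = 0000111110101111
  ~c = 1100110011001100
  (~c | ~a) = 1111111111001100
  ((~c | ~a) & ~d) = 1010101010001000
  (b | ((~c | ~a) & ~d)) = 1010111110001111
  (((~a | (~d | b)) & (b | a)) & (b | ((~c | ~a) & ~d))) = 0000111110001111

(((~a | (~d | b)) & (b | a)) & (b | ((~c | ~a) & ~d)))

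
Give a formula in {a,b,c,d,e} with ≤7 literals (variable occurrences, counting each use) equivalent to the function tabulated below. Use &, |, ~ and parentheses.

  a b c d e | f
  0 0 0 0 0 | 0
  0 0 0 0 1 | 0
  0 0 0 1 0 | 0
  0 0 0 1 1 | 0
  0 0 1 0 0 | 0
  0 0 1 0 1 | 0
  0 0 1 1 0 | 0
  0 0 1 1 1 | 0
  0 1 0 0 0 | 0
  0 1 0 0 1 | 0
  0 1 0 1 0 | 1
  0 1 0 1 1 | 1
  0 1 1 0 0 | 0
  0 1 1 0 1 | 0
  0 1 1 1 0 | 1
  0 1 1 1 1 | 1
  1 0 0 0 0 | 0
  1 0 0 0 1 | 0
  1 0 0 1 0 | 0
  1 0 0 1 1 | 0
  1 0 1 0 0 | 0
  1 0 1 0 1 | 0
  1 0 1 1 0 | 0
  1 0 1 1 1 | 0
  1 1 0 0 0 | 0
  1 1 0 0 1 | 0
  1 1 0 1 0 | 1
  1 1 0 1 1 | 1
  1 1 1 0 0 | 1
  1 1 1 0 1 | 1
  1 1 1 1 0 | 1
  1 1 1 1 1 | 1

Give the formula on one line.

(((a & c) | d) & b)

  (a & c) = 00000000000000000000111100001111
  ((a & c) | d) = 00110011001100110011111100111111
  (((a & c) | d) & b) = 00000000001100110000000000111111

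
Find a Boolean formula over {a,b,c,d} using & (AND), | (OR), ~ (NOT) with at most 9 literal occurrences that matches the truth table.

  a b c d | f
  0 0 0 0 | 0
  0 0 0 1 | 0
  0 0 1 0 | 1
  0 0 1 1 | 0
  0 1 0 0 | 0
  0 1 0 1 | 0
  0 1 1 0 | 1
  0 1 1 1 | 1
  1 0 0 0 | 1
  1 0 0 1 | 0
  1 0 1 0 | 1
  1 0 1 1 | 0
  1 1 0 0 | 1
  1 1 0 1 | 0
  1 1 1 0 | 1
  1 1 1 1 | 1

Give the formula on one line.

(((b & c) & d) | ((c | a) & ~d))

  (b & c) = 0000001100000011
  ((b & c) & d) = 0000000100000001
  (c | a) = 0011001111111111
  ~d = 1010101010101010
  ((c | a) & ~d) = 0010001010101010
  (((b & c) & d) | ((c | a) & ~d)) = 0010001110101011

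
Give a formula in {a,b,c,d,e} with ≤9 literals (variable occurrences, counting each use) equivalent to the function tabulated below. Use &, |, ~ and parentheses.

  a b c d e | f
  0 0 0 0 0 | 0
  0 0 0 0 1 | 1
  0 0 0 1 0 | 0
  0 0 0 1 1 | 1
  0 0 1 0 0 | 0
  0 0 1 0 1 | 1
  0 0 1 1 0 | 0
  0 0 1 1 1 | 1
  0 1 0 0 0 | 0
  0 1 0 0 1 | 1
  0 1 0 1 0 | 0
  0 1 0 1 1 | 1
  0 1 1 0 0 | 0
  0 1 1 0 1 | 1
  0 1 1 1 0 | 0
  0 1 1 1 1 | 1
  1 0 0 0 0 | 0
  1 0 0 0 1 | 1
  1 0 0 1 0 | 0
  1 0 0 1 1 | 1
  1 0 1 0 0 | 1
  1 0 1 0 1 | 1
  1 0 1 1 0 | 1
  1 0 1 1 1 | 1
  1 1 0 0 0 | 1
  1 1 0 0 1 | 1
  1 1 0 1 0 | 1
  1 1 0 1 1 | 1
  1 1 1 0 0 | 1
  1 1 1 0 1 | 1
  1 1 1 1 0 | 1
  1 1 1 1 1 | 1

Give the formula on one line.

  (a | e) = 01010101010101011111111111111111
  (b & (a | e)) = 00000000010101010000000011111111
  ~c = 11110000111100001111000011110000
  ~b = 11111111000000001111111100000000
  (~c | ~b) = 11111111111100001111111111110000
  (a & (~c | ~b)) = 00000000000000001111111111110000
  ~a = 11111111111111110000000000000000
  (~a | c) = 11111111111111110000111100001111
  ((a & (~c | ~b)) & (~a | c)) = 00000000000000000000111100000000
  (e | ((a & (~c | ~b)) & (~a | c))) = 01010101010101010101111101010101
  ((b & (a | e)) | (e | ((a & (~c | ~b)) & (~a | c)))) = 01010101010101010101111111111111

((b & (a | e)) | (e | ((a & (~c | ~b)) & (~a | c))))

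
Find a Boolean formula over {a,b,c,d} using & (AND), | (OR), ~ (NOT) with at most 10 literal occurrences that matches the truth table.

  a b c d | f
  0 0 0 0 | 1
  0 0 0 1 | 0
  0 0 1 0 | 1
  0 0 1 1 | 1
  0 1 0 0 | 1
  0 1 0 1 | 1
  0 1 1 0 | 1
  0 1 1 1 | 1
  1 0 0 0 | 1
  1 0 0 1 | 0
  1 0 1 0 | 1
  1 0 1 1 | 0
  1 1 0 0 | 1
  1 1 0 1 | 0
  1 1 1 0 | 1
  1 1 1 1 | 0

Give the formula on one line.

  (c & d) = 0001000100010001
  ~a = 1111111100000000
  (c | ~a) = 1111111100110011
  (b & (c | ~a)) = 0000111100000011
  ((c & d) | (b & (c | ~a))) = 0001111100010011
  (~a & d) = 0101010100000000
  (((c & d) | (b & (c | ~a))) & (~a & d)) = 0001010100000000
  ~d = 1010101010101010
  ((((c & d) | (b & (c | ~a))) & (~a & d)) | ~d) = 1011111110101010

((((c & d) | (b & (c | ~a))) & (~a & d)) | ~d)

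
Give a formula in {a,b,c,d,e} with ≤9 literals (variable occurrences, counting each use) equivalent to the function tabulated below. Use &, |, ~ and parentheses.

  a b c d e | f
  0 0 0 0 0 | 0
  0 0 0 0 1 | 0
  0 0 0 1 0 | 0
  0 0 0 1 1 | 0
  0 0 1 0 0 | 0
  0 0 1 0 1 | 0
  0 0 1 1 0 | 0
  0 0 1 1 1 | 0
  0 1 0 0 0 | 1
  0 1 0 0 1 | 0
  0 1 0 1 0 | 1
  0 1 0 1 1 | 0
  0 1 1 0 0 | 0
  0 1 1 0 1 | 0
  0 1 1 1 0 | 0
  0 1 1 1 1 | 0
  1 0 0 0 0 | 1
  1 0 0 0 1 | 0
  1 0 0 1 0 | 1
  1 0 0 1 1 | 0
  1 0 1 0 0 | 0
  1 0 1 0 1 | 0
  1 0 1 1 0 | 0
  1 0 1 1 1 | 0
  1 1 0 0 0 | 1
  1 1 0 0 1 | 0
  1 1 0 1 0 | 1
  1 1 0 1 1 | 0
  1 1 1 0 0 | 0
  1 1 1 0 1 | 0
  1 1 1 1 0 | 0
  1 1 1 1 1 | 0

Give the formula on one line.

  ~c = 11110000111100001111000011110000
  (e | ~c) = 11110101111101011111010111110101
  ~e = 10101010101010101010101010101010
  (b | c) = 00001111111111110000111111111111
  ((b | c) | a) = 00001111111111111111111111111111
  (~e & ((b | c) | a)) = 00001010101010101010101010101010
  ((e | ~c) & (~e & ((b | c) | a))) = 00000000101000001010000010100000

((e | ~c) & (~e & ((b | c) | a)))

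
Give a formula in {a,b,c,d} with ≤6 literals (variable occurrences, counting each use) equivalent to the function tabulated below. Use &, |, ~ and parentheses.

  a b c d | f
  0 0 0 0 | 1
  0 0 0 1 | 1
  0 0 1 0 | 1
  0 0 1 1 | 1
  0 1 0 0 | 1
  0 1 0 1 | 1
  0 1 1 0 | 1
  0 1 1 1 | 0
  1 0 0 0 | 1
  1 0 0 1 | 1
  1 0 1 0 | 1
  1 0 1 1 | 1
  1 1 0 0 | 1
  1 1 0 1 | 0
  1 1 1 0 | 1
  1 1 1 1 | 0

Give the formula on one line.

(~b | (~d | ((~a & ~c) | (~d & a))))

  ~b = 1111000011110000
  ~d = 1010101010101010
  ~a = 1111111100000000
  ~c = 1100110011001100
  (~a & ~c) = 1100110000000000
  (~d & a) = 0000000010101010
  ((~a & ~c) | (~d & a)) = 1100110010101010
  (~d | ((~a & ~c) | (~d & a))) = 1110111010101010
  (~b | (~d | ((~a & ~c) | (~d & a)))) = 1111111011111010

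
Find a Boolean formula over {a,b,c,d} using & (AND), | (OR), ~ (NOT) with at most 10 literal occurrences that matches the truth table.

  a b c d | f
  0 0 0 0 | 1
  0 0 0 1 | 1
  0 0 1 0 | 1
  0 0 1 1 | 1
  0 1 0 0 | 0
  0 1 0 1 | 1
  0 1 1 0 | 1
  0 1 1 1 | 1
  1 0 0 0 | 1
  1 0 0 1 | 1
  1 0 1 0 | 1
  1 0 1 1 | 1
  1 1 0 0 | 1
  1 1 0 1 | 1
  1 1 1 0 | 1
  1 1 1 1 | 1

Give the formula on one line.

(((~b & a) | ((d | ~a) & ~b)) | ((c | d) | a))

  ~b = 1111000011110000
  (~b & a) = 0000000011110000
  ~a = 1111111100000000
  (d | ~a) = 1111111101010101
  ((d | ~a) & ~b) = 1111000001010000
  ((~b & a) | ((d | ~a) & ~b)) = 1111000011110000
  (c | d) = 0111011101110111
  ((c | d) | a) = 0111011111111111
  (((~b & a) | ((d | ~a) & ~b)) | ((c | d) | a)) = 1111011111111111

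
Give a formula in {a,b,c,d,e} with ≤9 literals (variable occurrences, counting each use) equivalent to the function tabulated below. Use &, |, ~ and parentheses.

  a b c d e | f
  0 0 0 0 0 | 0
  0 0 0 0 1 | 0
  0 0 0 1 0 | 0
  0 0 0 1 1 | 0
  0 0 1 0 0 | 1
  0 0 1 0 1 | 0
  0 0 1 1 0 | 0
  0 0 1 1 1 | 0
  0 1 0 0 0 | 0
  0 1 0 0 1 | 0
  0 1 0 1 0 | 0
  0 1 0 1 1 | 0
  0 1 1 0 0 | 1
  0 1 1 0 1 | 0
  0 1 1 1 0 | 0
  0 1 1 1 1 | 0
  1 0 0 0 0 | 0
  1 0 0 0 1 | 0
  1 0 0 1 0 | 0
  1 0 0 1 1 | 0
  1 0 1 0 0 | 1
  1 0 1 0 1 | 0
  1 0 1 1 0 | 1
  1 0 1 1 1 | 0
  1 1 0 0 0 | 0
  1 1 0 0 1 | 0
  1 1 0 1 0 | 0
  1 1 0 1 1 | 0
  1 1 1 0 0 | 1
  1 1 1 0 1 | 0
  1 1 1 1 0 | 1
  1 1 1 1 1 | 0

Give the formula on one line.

  ~e = 10101010101010101010101010101010
  ~c = 11110000111100001111000011110000
  (e & ~c) = 01010000010100000101000001010000
  (a & (e & ~c)) = 00000000000000000101000001010000
  (~e | (a & (e & ~c))) = 10101010101010101111101011111010
  (~c | a) = 11110000111100001111111111111111
  ~d = 11001100110011001100110011001100
  ((~c | a) | ~d) = 11111100111111001111111111111111
  (c & ((~c | a) | ~d)) = 00001100000011000000111100001111
  ((~e | (a & (e & ~c))) & (c & ((~c | a) | ~d))) = 00001000000010000000101000001010

((~e | (a & (e & ~c))) & (c & ((~c | a) | ~d)))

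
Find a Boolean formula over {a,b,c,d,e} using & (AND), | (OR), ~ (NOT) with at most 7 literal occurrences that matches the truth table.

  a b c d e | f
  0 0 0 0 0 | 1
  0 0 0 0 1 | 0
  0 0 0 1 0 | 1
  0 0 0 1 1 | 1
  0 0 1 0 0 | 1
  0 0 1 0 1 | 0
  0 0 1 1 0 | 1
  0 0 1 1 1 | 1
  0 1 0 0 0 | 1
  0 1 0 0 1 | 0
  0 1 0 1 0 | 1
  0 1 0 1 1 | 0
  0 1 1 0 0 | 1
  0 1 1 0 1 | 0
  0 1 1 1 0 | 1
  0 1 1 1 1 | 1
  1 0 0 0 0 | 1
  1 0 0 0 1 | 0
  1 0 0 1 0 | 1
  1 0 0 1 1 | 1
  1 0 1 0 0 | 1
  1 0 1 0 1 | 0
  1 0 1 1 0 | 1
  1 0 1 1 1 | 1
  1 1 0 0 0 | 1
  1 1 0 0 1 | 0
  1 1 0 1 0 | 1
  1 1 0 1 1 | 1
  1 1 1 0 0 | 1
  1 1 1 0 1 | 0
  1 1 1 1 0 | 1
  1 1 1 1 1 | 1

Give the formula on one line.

  ~e = 10101010101010101010101010101010
  (~e | d) = 10111011101110111011101110111011
  ~b = 11111111000000001111111100000000
  (a | ~b) = 11111111000000001111111111111111
  (d & (a | ~b)) = 00110011000000000011001100110011
  (c | (d & (a | ~b))) = 00111111000011110011111100111111
  ((~e | d) & (c | (d & (a | ~b)))) = 00111011000010110011101100111011
  (~e | ((~e | d) & (c | (d & (a | ~b))))) = 10111011101010111011101110111011

(~e | ((~e | d) & (c | (d & (a | ~b)))))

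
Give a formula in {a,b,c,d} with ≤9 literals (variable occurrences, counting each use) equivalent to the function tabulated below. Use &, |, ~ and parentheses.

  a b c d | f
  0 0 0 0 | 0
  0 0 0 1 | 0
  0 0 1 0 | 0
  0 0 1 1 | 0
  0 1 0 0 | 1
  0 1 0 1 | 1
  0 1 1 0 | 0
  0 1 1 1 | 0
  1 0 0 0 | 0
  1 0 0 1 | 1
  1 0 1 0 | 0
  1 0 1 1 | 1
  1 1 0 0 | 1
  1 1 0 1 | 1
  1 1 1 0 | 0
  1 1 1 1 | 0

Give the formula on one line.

((((c & ~a) | d) & (a & ~b)) | (~c & b))

  ~a = 1111111100000000
  (c & ~a) = 0011001100000000
  ((c & ~a) | d) = 0111011101010101
  ~b = 1111000011110000
  (a & ~b) = 0000000011110000
  (((c & ~a) | d) & (a & ~b)) = 0000000001010000
  ~c = 1100110011001100
  (~c & b) = 0000110000001100
  ((((c & ~a) | d) & (a & ~b)) | (~c & b)) = 0000110001011100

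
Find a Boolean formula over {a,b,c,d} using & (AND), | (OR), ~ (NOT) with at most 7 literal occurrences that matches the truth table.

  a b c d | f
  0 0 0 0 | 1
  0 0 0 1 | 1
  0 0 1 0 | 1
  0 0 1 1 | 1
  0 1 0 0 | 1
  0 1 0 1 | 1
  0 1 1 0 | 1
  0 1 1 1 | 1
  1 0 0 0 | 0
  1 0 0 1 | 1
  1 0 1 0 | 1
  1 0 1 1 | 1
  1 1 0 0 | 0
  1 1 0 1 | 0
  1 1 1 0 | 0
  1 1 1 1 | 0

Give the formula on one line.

  ~b = 1111000011110000
  (c | d) = 0111011101110111
  (~b & (c | d)) = 0111000001110000
  ~a = 1111111100000000
  ((~b & (c | d)) | ~a) = 1111111101110000

((~b & (c | d)) | ~a)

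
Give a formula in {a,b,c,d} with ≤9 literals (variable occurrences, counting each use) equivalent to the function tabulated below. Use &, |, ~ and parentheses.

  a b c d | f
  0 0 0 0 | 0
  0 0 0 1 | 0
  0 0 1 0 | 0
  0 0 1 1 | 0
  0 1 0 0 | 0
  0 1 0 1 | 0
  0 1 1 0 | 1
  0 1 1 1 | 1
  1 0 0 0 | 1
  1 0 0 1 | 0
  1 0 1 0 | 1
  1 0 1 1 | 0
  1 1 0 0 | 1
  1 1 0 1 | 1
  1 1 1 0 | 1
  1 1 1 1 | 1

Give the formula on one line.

  (a | d) = 0101010111111111
  (c | a) = 0011001111111111
  ~d = 1010101010101010
  ((c | a) & ~d) = 0010001010101010
  ((a | d) & ((c | a) & ~d)) = 0000000010101010
  ((c | a) & b) = 0000001100001111
  (((a | d) & ((c | a) & ~d)) | ((c | a) & b)) = 0000001110101111

(((a | d) & ((c | a) & ~d)) | ((c | a) & b))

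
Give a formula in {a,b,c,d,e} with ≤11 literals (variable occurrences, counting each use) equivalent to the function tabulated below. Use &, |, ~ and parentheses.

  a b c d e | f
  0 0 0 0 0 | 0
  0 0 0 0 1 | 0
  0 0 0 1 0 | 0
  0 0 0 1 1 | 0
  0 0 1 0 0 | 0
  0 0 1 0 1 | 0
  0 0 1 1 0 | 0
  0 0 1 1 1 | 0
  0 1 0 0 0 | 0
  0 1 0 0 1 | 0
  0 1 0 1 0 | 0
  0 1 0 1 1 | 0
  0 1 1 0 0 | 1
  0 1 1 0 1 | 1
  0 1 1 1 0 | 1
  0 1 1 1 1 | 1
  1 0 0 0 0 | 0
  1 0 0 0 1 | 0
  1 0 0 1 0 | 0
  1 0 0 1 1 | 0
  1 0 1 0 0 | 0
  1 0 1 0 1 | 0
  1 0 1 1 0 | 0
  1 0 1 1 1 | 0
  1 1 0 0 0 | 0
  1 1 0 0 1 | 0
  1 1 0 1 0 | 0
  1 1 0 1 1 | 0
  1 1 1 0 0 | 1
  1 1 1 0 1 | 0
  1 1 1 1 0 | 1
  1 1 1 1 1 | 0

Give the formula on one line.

  ~a = 11111111111111110000000000000000
  (e & d) = 00010001000100010001000100010001
  ((e & d) | c) = 00011111000111110001111100011111
  (~a & ((e & d) | c)) = 00011111000111110000000000000000
  ((~a & ((e & d) | c)) & b) = 00000000000111110000000000000000
  ~e = 10101010101010101010101010101010
  (((~a & ((e & d) | c)) & b) | ~e) = 10101010101111111010101010101010
  ((((~a & ((e & d) | c)) & b) | ~e) & b) = 00000000101111110000000010101010
  (((((~a & ((e & d) | c)) & b) | ~e) & b) & c) = 00000000000011110000000000001010

(((((~a & ((e & d) | c)) & b) | ~e) & b) & c)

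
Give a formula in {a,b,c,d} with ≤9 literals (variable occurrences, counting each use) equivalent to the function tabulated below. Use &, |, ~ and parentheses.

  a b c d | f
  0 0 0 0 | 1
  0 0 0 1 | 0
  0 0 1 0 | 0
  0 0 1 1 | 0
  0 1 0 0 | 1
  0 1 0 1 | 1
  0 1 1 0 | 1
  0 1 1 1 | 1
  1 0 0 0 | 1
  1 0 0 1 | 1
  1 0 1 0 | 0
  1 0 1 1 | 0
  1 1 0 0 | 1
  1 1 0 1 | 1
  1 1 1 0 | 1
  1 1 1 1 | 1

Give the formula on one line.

((d & ((a & ~c) | b)) | ((b | ~c) & ((c | ~d) | a)))

  ~c = 1100110011001100
  (a & ~c) = 0000000011001100
  ((a & ~c) | b) = 0000111111001111
  (d & ((a & ~c) | b)) = 0000010101000101
  (b | ~c) = 1100111111001111
  ~d = 1010101010101010
  (c | ~d) = 1011101110111011
  ((c | ~d) | a) = 1011101111111111
  ((b | ~c) & ((c | ~d) | a)) = 1000101111001111
  ((d & ((a & ~c) | b)) | ((b | ~c) & ((c | ~d) | a))) = 1000111111001111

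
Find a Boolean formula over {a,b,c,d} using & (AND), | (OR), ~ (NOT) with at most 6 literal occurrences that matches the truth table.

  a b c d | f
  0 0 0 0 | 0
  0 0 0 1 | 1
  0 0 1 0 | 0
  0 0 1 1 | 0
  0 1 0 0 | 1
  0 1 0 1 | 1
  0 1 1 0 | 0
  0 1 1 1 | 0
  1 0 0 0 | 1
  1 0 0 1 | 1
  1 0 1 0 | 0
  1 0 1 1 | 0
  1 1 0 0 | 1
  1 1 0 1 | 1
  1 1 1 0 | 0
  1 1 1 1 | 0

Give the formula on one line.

(~c & ((b | a) | d))

  ~c = 1100110011001100
  (b | a) = 0000111111111111
  ((b | a) | d) = 0101111111111111
  (~c & ((b | a) | d)) = 0100110011001100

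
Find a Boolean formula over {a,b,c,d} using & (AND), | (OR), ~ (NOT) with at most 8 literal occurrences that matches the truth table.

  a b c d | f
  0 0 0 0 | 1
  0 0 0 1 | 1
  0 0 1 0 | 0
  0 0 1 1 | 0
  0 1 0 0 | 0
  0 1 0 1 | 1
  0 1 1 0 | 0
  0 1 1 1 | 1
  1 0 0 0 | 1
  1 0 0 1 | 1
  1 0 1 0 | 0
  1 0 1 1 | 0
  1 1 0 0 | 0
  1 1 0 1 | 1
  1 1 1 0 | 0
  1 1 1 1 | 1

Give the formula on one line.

  ~d = 1010101010101010
  ~b = 1111000011110000
  (~d & ~b) = 1010000010100000
  (d | (~d & ~b)) = 1111010111110101
  ~c = 1100110011001100
  (b | ~c) = 1100111111001111
  ((d | (~d & ~b)) & (b | ~c)) = 1100010111000101

((d | (~d & ~b)) & (b | ~c))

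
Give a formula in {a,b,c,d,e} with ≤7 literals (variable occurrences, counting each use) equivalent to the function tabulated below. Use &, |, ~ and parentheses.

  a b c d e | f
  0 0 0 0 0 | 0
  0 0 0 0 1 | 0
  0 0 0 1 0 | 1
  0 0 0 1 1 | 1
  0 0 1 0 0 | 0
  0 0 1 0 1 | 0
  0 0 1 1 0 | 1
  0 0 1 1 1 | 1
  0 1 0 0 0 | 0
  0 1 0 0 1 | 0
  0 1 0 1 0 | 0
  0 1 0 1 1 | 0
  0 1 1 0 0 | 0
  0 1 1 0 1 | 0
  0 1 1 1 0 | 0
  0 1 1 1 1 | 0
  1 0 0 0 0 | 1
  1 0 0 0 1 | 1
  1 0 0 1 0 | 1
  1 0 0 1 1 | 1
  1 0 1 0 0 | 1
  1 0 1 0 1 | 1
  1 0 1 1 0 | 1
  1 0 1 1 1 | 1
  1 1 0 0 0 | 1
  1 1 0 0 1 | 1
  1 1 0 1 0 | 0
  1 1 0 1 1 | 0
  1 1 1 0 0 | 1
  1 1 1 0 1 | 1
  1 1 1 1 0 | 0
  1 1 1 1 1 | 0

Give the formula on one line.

((~d & a) | ((~b & (c | d)) & d))

  ~d = 11001100110011001100110011001100
  (~d & a) = 00000000000000001100110011001100
  ~b = 11111111000000001111111100000000
  (c | d) = 00111111001111110011111100111111
  (~b & (c | d)) = 00111111000000000011111100000000
  ((~b & (c | d)) & d) = 00110011000000000011001100000000
  ((~d & a) | ((~b & (c | d)) & d)) = 00110011000000001111111111001100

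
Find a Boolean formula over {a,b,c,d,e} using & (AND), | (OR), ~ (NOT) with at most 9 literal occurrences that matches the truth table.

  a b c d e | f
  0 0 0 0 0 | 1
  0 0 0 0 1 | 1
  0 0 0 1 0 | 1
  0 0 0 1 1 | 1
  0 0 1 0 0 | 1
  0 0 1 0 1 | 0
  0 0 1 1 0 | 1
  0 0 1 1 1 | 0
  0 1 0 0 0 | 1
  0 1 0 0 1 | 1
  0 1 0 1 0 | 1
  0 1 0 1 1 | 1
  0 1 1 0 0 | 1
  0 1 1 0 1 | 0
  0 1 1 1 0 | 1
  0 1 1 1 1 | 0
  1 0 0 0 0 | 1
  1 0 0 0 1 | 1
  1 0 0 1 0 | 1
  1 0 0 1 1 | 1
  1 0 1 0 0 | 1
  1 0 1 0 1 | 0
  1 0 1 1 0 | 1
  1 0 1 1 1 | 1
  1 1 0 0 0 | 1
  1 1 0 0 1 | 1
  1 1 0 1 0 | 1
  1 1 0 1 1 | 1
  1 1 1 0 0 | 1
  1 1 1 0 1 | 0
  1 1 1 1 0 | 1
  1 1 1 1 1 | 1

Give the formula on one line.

(((d | (b & (~c | ~a))) & a) | (~e | ~c))

  ~c = 11110000111100001111000011110000
  ~a = 11111111111111110000000000000000
  (~c | ~a) = 11111111111111111111000011110000
  (b & (~c | ~a)) = 00000000111111110000000011110000
  (d | (b & (~c | ~a))) = 00110011111111110011001111110011
  ((d | (b & (~c | ~a))) & a) = 00000000000000000011001111110011
  ~e = 10101010101010101010101010101010
  (~e | ~c) = 11111010111110101111101011111010
  (((d | (b & (~c | ~a))) & a) | (~e | ~c)) = 11111010111110101111101111111011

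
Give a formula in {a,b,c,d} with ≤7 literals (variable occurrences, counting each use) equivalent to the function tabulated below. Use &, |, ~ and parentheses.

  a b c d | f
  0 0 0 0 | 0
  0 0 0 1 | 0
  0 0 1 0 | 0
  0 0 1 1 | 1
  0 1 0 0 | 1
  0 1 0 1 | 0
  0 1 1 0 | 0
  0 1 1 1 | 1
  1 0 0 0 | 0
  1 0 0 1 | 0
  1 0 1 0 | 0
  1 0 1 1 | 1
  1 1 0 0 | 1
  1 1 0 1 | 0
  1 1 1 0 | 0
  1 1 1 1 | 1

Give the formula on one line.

((d | (~d & ~c)) & (c | ((c | b) & ~d)))

  ~d = 1010101010101010
  ~c = 1100110011001100
  (~d & ~c) = 1000100010001000
  (d | (~d & ~c)) = 1101110111011101
  (c | b) = 0011111100111111
  ((c | b) & ~d) = 0010101000101010
  (c | ((c | b) & ~d)) = 0011101100111011
  ((d | (~d & ~c)) & (c | ((c | b) & ~d))) = 0001100100011001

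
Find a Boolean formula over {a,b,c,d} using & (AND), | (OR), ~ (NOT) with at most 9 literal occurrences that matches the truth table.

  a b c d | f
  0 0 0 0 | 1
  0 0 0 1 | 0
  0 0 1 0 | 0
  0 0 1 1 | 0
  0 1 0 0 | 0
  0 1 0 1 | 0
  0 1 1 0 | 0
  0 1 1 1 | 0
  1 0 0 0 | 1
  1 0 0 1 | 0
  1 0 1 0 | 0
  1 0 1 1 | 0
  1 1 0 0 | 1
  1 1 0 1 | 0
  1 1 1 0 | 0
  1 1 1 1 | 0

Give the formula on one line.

  (b & d) = 0000010100000101
  ~b = 1111000011110000
  (a | ~b) = 1111000011111111
  ((b & d) | (a | ~b)) = 1111010111111111
  ~d = 1010101010101010
  ~c = 1100110011001100
  (~d & ~c) = 1000100010001000
  (((b & d) | (a | ~b)) & (~d & ~c)) = 1000000010001000

(((b & d) | (a | ~b)) & (~d & ~c))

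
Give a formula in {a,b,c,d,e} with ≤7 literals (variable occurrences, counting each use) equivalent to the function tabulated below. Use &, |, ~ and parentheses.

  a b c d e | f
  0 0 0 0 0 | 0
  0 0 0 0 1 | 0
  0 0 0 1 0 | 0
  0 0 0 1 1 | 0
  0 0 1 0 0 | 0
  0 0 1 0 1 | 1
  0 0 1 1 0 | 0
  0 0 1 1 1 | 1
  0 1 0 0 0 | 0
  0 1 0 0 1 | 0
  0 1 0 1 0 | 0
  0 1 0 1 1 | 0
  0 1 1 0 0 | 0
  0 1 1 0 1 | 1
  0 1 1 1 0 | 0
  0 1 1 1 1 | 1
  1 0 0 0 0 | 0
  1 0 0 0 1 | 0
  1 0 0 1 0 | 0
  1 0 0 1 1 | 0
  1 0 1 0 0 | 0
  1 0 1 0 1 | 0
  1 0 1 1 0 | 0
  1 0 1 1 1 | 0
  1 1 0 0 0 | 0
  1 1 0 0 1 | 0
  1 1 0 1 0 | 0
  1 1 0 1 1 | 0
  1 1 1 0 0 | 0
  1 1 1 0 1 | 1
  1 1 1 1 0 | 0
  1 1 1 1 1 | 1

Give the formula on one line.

((~a | b) & (e & c))

  ~a = 11111111111111110000000000000000
  (~a | b) = 11111111111111110000000011111111
  (e & c) = 00000101000001010000010100000101
  ((~a | b) & (e & c)) = 00000101000001010000000000000101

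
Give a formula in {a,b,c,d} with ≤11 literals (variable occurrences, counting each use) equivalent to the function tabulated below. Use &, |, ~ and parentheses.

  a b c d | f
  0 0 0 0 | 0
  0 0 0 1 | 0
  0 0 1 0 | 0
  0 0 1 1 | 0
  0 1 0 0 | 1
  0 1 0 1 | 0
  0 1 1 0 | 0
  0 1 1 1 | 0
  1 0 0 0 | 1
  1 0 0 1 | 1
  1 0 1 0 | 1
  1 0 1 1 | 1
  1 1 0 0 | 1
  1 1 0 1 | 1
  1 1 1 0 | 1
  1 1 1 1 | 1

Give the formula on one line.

((a | ((((d & ~c) & ~b) | ~d) & ~c)) & (a | b))

  ~c = 1100110011001100
  (d & ~c) = 0100010001000100
  ~b = 1111000011110000
  ((d & ~c) & ~b) = 0100000001000000
  ~d = 1010101010101010
  (((d & ~c) & ~b) | ~d) = 1110101011101010
  ((((d & ~c) & ~b) | ~d) & ~c) = 1100100011001000
  (a | ((((d & ~c) & ~b) | ~d) & ~c)) = 1100100011111111
  (a | b) = 0000111111111111
  ((a | ((((d & ~c) & ~b) | ~d) & ~c)) & (a | b)) = 0000100011111111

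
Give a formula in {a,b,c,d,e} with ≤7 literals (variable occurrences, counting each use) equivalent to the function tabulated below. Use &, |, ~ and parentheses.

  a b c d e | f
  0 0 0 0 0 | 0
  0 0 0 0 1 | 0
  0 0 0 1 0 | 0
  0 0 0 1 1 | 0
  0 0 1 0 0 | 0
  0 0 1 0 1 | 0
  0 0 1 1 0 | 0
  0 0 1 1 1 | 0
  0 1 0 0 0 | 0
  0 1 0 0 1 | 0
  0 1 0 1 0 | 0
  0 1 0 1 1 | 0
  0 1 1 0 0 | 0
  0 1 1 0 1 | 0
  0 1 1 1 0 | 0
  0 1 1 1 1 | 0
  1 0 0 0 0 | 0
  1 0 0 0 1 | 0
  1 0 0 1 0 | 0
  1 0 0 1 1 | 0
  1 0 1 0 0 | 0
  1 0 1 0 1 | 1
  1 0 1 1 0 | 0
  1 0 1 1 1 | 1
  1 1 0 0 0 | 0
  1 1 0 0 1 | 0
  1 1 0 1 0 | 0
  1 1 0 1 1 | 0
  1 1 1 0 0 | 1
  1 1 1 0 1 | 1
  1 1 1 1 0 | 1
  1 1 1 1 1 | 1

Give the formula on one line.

((a & c) & (((~e & b) & c) | e))

  (a & c) = 00000000000000000000111100001111
  ~e = 10101010101010101010101010101010
  (~e & b) = 00000000101010100000000010101010
  ((~e & b) & c) = 00000000000010100000000000001010
  (((~e & b) & c) | e) = 01010101010111110101010101011111
  ((a & c) & (((~e & b) & c) | e)) = 00000000000000000000010100001111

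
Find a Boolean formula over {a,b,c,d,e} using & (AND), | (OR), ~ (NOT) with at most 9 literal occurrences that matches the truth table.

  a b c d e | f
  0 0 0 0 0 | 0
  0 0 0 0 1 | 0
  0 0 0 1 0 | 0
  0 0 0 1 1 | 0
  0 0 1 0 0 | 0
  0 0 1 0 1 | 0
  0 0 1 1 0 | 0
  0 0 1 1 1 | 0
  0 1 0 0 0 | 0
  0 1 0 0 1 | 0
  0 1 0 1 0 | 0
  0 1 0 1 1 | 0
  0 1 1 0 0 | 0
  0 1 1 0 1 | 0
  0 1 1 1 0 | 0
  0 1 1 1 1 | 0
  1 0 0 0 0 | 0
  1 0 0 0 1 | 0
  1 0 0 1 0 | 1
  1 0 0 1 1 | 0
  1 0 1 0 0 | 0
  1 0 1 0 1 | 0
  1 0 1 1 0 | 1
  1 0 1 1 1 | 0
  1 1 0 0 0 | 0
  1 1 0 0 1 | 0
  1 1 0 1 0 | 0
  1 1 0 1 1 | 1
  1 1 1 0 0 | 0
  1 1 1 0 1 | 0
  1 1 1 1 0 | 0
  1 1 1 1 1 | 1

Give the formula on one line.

  ~e = 10101010101010101010101010101010
  (~e | b) = 10101010111111111010101011111111
  ~b = 11111111000000001111111100000000
  (e | ~b) = 11111111010101011111111101010101
  ((~e | b) & (e | ~b)) = 10101010010101011010101001010101
  (d & ((~e | b) & (e | ~b))) = 00100010000100010010001000010001
  (a & (d & ((~e | b) & (e | ~b)))) = 00000000000000000010001000010001

(a & (d & ((~e | b) & (e | ~b))))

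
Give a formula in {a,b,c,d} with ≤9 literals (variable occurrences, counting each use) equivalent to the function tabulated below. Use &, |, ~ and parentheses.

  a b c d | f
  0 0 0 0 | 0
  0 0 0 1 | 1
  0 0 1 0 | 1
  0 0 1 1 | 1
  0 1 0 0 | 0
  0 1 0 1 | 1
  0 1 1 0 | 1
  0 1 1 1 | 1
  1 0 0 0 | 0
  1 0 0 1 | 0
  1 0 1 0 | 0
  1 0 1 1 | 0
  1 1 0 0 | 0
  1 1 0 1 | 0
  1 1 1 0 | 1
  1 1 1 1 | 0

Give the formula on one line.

  (b & c) = 0000001100000011
  ~d = 1010101010101010
  ((b & c) & ~d) = 0000001000000010
  (d | c) = 0111011101110111
  ~a = 1111111100000000
  ((d | c) & ~a) = 0111011100000000
  (((b & c) & ~d) | ((d | c) & ~a)) = 0111011100000010

(((b & c) & ~d) | ((d | c) & ~a))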